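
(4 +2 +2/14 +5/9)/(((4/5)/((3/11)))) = 1055/462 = 2.28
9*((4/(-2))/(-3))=6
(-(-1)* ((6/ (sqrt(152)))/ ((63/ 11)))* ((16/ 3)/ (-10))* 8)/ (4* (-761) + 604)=44* sqrt(38)/ 1825425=0.00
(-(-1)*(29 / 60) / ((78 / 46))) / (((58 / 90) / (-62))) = -713 / 26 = -27.42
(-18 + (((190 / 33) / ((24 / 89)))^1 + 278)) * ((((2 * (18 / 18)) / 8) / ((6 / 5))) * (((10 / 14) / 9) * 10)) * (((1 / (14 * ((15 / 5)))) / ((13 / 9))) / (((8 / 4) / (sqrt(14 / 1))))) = 13926875 * sqrt(14) / 36324288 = 1.43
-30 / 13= -2.31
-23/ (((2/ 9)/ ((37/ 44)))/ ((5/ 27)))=-4255/ 264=-16.12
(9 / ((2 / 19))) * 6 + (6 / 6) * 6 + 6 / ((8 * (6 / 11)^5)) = 5542043 / 10368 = 534.53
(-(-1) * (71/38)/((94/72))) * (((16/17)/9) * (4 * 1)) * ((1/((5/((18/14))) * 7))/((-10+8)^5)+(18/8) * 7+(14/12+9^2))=38473196/656355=58.62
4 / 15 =0.27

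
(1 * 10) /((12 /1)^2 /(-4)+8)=-5 /14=-0.36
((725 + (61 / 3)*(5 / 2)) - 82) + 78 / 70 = 145939 / 210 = 694.95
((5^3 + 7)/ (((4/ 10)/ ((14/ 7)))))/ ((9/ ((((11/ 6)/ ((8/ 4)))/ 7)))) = 605/ 63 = 9.60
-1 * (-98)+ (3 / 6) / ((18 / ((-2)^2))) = 883 / 9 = 98.11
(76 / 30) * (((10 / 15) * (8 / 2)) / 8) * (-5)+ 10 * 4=35.78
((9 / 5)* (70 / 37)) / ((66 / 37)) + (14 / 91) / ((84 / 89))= 12445 / 6006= 2.07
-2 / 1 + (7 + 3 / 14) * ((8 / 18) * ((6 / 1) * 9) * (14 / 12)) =200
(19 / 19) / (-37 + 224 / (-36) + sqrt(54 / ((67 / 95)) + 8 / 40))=-1172835 / 48609458 - 81 * sqrt(8615195) / 48609458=-0.03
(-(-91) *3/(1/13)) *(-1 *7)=-24843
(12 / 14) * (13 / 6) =13 / 7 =1.86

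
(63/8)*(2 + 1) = 189/8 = 23.62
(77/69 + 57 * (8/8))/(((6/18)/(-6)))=-24060/23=-1046.09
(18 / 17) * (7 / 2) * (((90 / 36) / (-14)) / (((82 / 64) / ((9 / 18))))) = -180 / 697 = -0.26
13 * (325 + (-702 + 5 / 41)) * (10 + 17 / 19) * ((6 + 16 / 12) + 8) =-637580424 / 779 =-818460.11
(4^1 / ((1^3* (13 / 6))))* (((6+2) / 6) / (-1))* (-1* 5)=160 / 13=12.31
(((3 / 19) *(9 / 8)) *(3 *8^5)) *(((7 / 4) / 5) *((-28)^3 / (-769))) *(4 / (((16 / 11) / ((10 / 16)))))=4381267968 / 14611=299860.92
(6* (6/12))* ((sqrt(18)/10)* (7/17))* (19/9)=133* sqrt(2)/170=1.11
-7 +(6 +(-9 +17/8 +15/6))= -43/8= -5.38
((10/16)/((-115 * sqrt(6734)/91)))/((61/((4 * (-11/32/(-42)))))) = -11 * sqrt(6734)/279073536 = -0.00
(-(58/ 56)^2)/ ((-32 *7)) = 841/ 175616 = 0.00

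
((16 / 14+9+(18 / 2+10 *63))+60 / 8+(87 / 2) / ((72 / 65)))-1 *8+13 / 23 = 5320565 / 7728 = 688.48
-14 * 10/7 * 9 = -180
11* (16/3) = 176/3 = 58.67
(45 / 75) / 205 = 3 / 1025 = 0.00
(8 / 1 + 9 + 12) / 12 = 29 / 12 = 2.42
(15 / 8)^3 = 3375 / 512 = 6.59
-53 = -53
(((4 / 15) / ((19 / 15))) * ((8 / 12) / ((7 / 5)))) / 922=20 / 183939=0.00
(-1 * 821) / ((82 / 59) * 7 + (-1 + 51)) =-48439 / 3524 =-13.75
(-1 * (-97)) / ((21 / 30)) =970 / 7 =138.57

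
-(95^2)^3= -735091890625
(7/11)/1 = 7/11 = 0.64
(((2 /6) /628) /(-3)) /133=-1 /751716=-0.00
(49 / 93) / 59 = 49 / 5487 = 0.01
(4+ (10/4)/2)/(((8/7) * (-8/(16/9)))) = -49/48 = -1.02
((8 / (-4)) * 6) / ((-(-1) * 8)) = -3 / 2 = -1.50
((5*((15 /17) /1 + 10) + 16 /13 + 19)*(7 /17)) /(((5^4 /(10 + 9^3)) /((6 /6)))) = 85333808 /2348125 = 36.34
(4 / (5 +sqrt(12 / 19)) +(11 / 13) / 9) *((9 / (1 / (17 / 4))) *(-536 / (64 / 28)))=-395086069 / 48152 +71757 *sqrt(57) / 463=-7034.88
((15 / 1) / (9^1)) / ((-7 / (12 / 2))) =-10 / 7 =-1.43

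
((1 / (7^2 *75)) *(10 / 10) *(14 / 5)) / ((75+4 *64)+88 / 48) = 4 / 1747375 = 0.00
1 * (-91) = -91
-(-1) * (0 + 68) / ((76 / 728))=12376 / 19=651.37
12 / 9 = 4 / 3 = 1.33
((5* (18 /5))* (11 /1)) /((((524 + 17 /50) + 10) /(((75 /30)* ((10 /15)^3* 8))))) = 176000 /80151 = 2.20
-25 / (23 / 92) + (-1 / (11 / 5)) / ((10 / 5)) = -2205 / 22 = -100.23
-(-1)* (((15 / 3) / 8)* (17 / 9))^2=1.39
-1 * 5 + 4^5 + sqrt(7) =sqrt(7) + 1019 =1021.65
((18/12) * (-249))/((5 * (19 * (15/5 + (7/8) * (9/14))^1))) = -1992/1805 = -1.10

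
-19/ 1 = -19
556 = 556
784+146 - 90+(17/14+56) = 12561/14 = 897.21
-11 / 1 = -11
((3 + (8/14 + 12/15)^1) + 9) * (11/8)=1287/70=18.39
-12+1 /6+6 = -35 /6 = -5.83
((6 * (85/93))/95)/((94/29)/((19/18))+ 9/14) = 13804/888057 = 0.02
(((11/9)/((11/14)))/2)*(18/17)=14/17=0.82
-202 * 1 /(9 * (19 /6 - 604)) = 404 /10815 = 0.04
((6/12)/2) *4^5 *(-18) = -4608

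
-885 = -885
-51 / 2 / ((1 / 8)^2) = -1632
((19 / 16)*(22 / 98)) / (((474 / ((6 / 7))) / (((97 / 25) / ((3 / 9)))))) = 60819 / 10838800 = 0.01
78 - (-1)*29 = 107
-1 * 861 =-861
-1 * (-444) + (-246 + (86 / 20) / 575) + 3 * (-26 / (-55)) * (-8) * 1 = 186.66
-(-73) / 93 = 73 / 93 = 0.78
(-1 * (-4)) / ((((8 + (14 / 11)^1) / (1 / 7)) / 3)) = 22 / 119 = 0.18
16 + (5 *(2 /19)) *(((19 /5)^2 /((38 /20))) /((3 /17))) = 116 /3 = 38.67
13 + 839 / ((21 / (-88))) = -73559 / 21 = -3502.81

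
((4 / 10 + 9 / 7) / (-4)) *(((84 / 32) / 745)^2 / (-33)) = 1239 / 7814752000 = 0.00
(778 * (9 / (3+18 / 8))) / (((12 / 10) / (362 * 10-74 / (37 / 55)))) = 27307800 / 7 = 3901114.29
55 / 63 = 0.87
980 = 980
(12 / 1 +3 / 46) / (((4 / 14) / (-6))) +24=-10551 / 46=-229.37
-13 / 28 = -0.46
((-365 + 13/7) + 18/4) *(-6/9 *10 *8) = 401680/21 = 19127.62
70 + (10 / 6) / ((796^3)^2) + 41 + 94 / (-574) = 24275228706175301346715 / 219018882070805139456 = 110.84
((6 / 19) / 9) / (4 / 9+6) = 3 / 551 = 0.01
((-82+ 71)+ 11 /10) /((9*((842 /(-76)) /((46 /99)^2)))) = 0.02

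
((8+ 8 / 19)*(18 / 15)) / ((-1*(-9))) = 64 / 57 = 1.12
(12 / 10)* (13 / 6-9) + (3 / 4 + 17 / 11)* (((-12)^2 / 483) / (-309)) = -7480953 / 912065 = -8.20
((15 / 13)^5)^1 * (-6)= -4556250 / 371293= -12.27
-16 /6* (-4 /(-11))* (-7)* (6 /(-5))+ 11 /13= -5219 /715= -7.30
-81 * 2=-162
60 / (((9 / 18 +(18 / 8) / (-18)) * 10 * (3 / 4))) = 64 / 3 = 21.33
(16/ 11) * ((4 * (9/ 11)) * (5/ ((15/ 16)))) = 3072/ 121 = 25.39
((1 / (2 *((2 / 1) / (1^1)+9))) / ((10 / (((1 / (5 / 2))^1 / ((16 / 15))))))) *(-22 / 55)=-3 / 4400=-0.00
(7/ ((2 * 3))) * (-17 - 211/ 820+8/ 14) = -95777/ 4920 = -19.47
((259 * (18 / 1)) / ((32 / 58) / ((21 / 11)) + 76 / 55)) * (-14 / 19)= -2055.98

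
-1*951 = -951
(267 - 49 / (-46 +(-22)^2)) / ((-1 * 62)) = -116897 / 27156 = -4.30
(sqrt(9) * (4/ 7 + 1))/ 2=33/ 14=2.36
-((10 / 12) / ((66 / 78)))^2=-4225 / 4356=-0.97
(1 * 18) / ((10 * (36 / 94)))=47 / 10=4.70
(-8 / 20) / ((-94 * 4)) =1 / 940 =0.00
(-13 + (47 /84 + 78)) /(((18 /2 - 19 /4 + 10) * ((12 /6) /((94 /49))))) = 258829 /58653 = 4.41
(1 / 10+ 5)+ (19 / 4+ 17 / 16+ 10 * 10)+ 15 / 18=26819 / 240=111.75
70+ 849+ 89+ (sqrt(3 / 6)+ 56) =sqrt(2) / 2+ 1064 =1064.71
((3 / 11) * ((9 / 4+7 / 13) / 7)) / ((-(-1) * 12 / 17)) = 2465 / 16016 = 0.15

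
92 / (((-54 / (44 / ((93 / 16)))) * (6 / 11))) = -178112 / 7533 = -23.64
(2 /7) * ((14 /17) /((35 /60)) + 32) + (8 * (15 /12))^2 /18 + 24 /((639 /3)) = 1156922 /76041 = 15.21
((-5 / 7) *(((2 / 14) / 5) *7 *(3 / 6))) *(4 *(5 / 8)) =-5 / 28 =-0.18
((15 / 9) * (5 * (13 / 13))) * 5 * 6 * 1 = 250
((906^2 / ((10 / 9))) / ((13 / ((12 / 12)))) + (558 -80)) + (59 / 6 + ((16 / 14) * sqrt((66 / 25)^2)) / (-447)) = 116569979077 / 2033850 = 57314.93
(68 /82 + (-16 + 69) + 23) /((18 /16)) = 2800 /41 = 68.29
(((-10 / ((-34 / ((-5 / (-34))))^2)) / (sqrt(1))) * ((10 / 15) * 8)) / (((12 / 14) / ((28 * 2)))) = -49000 / 751689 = -0.07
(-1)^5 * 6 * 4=-24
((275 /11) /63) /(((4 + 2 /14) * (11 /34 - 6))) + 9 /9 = 0.98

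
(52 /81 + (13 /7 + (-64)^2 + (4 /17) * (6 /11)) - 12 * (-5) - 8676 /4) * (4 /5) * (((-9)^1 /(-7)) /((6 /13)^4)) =602517743581 /13359654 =45099.80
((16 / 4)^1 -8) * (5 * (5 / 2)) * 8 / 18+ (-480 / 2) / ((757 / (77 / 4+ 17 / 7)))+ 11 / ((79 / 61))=-77618159 / 3767589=-20.60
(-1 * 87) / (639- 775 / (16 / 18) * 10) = 116 / 10773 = 0.01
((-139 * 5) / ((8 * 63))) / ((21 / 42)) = -695 / 252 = -2.76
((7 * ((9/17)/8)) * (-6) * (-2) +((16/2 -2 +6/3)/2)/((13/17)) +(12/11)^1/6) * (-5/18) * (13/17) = -29635/12716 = -2.33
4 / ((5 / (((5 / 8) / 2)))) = 1 / 4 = 0.25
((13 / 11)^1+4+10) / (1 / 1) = 167 / 11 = 15.18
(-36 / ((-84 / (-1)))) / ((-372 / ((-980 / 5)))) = -7 / 31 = -0.23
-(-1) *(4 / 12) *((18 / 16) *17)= 51 / 8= 6.38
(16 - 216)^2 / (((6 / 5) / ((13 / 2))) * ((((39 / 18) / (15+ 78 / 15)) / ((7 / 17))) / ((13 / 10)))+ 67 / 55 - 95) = -10110100000 / 23694239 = -426.69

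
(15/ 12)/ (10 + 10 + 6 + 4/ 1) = 1/ 24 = 0.04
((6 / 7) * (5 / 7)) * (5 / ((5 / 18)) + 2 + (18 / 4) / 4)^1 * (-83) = -210405 / 196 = -1073.49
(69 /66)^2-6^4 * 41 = -25717295 /484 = -53134.91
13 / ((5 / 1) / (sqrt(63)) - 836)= -0.02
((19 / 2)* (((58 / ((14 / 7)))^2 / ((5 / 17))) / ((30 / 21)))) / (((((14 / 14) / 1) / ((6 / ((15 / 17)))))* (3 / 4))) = 172402.76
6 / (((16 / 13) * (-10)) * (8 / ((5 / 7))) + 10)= -13 / 277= -0.05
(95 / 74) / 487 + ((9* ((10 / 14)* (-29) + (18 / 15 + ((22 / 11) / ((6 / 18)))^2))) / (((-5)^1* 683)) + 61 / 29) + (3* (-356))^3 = -152170752605755013961 / 124915816550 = -1218186429.94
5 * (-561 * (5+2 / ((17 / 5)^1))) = -15675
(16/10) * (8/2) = 32/5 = 6.40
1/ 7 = 0.14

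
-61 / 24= -2.54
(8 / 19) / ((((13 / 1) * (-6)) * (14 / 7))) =-2 / 741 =-0.00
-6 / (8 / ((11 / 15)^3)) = -1331 / 4500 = -0.30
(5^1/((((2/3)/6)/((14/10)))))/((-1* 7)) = -9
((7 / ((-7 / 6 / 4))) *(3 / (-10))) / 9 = 0.80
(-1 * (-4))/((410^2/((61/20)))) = 61/840500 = 0.00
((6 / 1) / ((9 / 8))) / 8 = 0.67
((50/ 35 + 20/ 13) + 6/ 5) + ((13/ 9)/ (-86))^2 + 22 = 7132675751/ 272579580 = 26.17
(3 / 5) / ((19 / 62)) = 186 / 95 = 1.96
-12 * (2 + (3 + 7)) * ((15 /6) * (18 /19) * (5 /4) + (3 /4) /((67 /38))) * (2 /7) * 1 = -177336 /1273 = -139.31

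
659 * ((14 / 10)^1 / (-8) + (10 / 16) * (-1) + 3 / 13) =-24383 / 65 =-375.12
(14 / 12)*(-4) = -14 / 3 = -4.67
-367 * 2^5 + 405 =-11339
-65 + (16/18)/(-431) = -252143/3879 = -65.00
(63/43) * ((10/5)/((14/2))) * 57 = 1026/43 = 23.86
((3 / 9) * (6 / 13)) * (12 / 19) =24 / 247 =0.10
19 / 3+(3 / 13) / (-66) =6.33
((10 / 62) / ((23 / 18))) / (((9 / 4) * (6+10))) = 5 / 1426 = 0.00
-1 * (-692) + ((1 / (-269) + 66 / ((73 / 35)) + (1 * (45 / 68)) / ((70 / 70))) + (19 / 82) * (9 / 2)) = 9927783093 / 13686989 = 725.34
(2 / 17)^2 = 4 / 289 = 0.01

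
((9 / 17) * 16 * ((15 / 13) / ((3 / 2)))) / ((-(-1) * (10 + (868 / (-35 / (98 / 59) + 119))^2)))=1353341520 / 18394660297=0.07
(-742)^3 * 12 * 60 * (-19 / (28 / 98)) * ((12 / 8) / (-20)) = -1466989890408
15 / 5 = 3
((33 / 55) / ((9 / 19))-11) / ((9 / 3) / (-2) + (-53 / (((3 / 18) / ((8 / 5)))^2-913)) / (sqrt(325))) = 16667742132224 * sqrt(13) / 4314185311948383 + 83983194438056420 / 12942555935845149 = 6.50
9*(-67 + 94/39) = -7557/13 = -581.31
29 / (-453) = -29 / 453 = -0.06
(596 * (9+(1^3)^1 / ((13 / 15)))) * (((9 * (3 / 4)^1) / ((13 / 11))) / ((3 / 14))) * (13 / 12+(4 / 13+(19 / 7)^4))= 8979430.48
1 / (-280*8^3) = -1 / 143360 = -0.00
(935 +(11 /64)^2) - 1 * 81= 3498105 /4096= 854.03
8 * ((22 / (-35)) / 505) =-176 / 17675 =-0.01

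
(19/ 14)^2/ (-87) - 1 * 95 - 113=-3547177/ 17052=-208.02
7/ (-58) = -7/ 58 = -0.12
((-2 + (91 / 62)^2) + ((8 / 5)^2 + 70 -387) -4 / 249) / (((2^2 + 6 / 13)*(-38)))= 97771651783 / 52739295600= 1.85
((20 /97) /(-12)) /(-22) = 5 /6402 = 0.00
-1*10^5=-100000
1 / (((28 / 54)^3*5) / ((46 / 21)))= 150903 / 48020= 3.14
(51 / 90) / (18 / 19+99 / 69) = 7429 / 31230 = 0.24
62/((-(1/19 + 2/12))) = -282.72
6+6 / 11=72 / 11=6.55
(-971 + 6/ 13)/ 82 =-12617/ 1066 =-11.84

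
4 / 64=1 / 16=0.06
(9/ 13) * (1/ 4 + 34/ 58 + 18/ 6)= 4005/ 1508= 2.66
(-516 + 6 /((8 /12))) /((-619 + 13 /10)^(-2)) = -19344751803 /100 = -193447518.03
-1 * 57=-57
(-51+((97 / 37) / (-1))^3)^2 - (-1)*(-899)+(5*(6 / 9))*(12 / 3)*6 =10120518263605 / 2565726409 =3944.50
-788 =-788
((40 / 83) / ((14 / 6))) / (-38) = -60 / 11039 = -0.01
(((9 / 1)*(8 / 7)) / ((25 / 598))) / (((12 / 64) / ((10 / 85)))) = 459264 / 2975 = 154.37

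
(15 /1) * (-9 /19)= -135 /19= -7.11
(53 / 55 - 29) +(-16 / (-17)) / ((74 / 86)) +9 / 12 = -3624527 / 138380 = -26.19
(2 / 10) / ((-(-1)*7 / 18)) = 18 / 35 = 0.51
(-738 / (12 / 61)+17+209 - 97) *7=-50715 / 2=-25357.50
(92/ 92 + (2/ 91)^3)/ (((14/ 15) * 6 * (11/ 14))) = 3767895/ 16578562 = 0.23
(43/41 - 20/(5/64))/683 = -10453/28003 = -0.37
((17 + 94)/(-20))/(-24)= 37/160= 0.23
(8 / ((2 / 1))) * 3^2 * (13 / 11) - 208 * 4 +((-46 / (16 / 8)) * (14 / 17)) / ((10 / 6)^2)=-3722578 / 4675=-796.27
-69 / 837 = -23 / 279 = -0.08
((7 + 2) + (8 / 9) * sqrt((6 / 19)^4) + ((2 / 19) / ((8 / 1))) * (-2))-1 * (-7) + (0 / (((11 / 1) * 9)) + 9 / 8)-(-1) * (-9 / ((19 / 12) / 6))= -16.92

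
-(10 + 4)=-14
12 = 12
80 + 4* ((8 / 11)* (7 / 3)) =2864 / 33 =86.79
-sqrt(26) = -5.10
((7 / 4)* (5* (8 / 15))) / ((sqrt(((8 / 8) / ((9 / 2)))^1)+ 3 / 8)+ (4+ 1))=2064 / 2359 - 128* sqrt(2) / 2359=0.80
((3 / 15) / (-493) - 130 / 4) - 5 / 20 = -322919 / 9860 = -32.75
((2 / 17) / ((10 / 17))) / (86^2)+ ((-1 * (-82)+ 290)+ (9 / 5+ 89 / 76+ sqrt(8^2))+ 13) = 13910860 / 35131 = 395.97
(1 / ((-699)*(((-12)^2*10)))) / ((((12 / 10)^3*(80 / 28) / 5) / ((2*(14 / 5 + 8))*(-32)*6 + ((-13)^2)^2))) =-4272415 / 173933568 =-0.02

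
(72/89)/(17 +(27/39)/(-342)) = 3952/83037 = 0.05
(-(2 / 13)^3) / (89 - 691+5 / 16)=128 / 21150519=0.00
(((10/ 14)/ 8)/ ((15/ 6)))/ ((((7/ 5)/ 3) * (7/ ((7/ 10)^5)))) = 147/ 80000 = 0.00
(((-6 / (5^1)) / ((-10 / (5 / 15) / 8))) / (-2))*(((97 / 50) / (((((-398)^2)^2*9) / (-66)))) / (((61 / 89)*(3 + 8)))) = 8633 / 717469434457500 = 0.00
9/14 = 0.64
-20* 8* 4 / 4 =-160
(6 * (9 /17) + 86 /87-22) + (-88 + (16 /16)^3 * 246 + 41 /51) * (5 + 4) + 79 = 2204302 /1479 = 1490.40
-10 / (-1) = 10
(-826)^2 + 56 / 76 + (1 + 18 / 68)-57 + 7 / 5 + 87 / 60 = 4407166081 / 6460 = 682223.85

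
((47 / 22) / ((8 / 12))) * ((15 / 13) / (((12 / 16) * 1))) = 4.93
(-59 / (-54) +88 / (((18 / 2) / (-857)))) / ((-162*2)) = 25.86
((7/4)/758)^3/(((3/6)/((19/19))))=0.00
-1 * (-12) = 12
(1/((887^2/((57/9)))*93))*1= 19/219508551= 0.00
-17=-17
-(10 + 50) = -60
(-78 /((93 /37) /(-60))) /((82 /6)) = 173160 /1271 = 136.24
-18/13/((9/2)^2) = -8/117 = -0.07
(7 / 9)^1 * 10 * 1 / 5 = 14 / 9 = 1.56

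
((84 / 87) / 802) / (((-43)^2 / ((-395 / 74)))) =-2765 / 795574777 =-0.00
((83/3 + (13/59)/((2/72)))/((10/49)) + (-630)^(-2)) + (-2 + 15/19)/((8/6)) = 19301573069/111231225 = 173.53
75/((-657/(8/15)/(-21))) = 280/219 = 1.28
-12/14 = -6/7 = -0.86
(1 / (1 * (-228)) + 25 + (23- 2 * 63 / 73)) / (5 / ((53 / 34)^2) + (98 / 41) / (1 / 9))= 88692913759 / 45180437592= 1.96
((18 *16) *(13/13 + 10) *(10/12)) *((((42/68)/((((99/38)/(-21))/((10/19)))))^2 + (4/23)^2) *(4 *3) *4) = 1469634094080/1681691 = 873902.57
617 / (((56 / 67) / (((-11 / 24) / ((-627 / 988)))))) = 537407 / 1008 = 533.14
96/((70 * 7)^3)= 12/14706125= 0.00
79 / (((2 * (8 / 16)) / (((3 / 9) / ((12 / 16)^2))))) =1264 / 27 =46.81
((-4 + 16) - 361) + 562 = 213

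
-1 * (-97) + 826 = 923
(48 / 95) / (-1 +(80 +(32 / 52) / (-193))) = 0.01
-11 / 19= -0.58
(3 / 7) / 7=3 / 49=0.06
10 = 10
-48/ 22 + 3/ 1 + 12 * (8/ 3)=361/ 11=32.82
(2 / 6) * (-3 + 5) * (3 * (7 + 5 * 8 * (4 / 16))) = 34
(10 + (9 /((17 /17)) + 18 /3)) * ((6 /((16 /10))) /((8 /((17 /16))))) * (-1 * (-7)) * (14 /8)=312375 /2048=152.53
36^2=1296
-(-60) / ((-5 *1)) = -12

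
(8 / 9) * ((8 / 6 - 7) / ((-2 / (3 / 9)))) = 68 / 81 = 0.84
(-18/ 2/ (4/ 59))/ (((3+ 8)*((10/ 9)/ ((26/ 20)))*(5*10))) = -0.28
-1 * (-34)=34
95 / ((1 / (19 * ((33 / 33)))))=1805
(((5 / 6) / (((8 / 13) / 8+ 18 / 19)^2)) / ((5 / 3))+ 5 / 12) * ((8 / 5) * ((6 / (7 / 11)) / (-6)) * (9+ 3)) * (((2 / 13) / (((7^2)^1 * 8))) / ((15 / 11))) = -0.01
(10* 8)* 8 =640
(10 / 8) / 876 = 5 / 3504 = 0.00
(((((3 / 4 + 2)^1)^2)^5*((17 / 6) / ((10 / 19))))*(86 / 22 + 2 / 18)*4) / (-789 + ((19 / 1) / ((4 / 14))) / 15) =-151561803734407 / 55530749952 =-2729.33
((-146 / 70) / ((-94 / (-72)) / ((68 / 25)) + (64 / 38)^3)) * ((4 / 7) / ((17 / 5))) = -288407232 / 4325494061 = -0.07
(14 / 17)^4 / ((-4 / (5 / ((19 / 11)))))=-528220 / 1586899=-0.33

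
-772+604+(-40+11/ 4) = -821/ 4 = -205.25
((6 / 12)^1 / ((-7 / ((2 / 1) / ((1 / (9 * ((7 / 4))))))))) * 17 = -153 / 4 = -38.25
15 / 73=0.21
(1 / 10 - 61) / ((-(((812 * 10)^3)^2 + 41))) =203 / 955465303276598613333470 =0.00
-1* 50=-50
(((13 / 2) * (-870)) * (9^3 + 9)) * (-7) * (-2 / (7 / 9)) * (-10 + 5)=375605100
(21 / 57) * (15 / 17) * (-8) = -840 / 323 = -2.60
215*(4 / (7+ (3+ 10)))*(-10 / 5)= -86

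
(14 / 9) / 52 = 7 / 234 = 0.03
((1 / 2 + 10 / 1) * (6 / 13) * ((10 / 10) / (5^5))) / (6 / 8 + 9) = 84 / 528125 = 0.00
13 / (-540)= -13 / 540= -0.02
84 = 84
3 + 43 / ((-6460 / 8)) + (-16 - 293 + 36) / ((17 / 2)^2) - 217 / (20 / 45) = -53710963 / 109820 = -489.08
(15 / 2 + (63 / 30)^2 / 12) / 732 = 1049 / 97600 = 0.01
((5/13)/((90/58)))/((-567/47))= -1363/66339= -0.02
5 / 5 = 1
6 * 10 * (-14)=-840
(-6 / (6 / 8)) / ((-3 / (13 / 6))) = 52 / 9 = 5.78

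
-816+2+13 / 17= -13825 / 17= -813.24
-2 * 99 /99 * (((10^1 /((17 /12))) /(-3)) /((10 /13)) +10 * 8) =-2616 /17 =-153.88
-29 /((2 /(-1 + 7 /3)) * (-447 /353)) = 20474 /1341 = 15.27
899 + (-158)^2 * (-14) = -348597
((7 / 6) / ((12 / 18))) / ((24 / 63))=147 / 32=4.59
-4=-4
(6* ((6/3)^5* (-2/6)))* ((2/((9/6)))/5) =-256/15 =-17.07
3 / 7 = 0.43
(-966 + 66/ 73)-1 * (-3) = -70233/ 73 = -962.10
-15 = -15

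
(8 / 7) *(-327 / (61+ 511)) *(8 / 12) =-436 / 1001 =-0.44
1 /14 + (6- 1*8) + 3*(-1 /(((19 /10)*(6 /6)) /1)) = -933 /266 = -3.51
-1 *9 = -9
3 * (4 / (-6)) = -2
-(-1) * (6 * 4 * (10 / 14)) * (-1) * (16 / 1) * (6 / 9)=-1280 / 7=-182.86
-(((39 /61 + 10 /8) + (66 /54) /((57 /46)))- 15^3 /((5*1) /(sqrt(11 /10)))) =-359957 /125172 + 135*sqrt(110) /2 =705.07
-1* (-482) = 482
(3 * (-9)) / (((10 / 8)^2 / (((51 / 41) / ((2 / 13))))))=-143208 / 1025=-139.72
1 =1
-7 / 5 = -1.40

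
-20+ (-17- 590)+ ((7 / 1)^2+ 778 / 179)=-102684 / 179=-573.65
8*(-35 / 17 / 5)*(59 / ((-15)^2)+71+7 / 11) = -9965144 / 42075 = -236.84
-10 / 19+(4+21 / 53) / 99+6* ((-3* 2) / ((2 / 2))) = -3636991 / 99693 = -36.48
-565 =-565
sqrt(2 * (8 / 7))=4 * sqrt(7) / 7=1.51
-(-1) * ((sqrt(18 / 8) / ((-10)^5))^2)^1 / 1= 9 / 40000000000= 0.00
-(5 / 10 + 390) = -781 / 2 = -390.50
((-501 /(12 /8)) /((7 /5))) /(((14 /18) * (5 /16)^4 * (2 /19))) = -1871511552 /6125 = -305552.91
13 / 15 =0.87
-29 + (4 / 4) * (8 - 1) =-22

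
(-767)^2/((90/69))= 13530647/30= 451021.57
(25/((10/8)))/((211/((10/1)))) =0.95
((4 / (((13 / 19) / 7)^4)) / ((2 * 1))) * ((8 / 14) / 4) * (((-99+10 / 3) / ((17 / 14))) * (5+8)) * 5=-1796050138540 / 112047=-16029435.31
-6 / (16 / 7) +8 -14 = -69 / 8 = -8.62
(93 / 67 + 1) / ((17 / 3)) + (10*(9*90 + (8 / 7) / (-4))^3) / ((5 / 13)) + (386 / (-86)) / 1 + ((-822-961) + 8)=231875570976720898 / 16799111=13802847720.73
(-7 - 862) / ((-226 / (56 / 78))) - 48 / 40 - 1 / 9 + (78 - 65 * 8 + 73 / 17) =-490258382 / 1123785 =-436.26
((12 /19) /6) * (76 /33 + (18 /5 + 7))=4258 /3135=1.36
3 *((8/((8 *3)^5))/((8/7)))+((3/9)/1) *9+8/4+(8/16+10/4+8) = 42467335/2654208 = 16.00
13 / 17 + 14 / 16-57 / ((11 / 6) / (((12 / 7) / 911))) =15084637 / 9539992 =1.58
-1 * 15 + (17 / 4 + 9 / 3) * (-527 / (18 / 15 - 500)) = -2525 / 344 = -7.34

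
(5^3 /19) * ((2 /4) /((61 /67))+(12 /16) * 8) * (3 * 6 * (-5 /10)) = -898875 /2318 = -387.78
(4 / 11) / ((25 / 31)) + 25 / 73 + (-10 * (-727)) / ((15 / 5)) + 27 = 147619106 / 60225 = 2451.13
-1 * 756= -756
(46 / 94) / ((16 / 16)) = 23 / 47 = 0.49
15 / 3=5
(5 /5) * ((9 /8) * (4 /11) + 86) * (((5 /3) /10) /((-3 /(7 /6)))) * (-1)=13307 /2376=5.60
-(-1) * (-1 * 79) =-79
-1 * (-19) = 19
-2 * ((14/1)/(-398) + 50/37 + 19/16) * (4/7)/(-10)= 294953/1030820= 0.29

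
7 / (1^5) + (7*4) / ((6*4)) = 49 / 6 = 8.17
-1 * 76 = -76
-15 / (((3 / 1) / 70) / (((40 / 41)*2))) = -682.93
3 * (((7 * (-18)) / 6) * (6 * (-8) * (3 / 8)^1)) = 1134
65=65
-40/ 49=-0.82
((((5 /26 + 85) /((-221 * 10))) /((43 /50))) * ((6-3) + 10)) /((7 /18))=-99675 /66521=-1.50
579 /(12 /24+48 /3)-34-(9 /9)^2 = 1 /11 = 0.09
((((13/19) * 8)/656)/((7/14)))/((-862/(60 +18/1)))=-507/335749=-0.00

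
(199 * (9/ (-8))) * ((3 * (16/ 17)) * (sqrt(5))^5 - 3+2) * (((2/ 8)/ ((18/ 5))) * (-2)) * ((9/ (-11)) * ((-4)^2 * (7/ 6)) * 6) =62685/ 22 - 37611000 * sqrt(5)/ 187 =-446887.33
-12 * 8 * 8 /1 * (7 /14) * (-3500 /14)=96000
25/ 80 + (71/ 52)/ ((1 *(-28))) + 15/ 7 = 219/ 91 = 2.41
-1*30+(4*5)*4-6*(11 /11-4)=68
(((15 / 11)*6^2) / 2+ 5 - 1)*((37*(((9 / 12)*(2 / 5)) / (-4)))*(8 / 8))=-17427 / 220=-79.21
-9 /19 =-0.47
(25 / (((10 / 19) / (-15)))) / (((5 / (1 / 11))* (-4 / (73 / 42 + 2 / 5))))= 8531 / 1232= 6.92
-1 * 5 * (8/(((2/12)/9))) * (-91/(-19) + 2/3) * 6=-1343520/19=-70711.58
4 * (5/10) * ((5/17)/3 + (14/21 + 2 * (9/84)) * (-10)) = -6220/357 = -17.42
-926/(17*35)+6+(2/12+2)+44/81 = 689533/96390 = 7.15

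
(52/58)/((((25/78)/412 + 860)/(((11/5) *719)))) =6608254224/4007362825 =1.65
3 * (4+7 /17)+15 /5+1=293 /17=17.24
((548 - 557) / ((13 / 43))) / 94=-387 / 1222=-0.32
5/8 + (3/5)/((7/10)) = 1.48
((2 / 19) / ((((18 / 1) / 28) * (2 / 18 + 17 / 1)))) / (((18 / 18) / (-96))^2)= 18432 / 209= 88.19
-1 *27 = -27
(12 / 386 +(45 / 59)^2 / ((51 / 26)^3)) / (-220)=-178512759 / 363078708190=-0.00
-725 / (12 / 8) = -1450 / 3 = -483.33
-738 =-738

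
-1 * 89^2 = -7921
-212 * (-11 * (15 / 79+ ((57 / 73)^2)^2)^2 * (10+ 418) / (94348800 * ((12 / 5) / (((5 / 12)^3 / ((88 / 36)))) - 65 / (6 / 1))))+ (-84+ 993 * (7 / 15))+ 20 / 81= 74226496505184850127742796792399 / 195514528281213064013321327460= 379.65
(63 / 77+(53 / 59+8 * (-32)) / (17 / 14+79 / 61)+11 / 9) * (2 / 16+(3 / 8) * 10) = -9663952183 / 25034526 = -386.02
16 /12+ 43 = 133 /3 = 44.33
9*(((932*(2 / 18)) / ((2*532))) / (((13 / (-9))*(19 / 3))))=-6291 / 65702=-0.10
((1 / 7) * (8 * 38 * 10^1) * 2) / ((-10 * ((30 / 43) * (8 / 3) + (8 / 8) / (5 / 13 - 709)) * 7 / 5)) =-24575360 / 736401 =-33.37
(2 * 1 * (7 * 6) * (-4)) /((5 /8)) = -2688 /5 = -537.60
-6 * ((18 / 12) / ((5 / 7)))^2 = -1323 / 50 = -26.46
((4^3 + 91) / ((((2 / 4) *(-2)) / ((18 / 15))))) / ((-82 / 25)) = 2325 / 41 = 56.71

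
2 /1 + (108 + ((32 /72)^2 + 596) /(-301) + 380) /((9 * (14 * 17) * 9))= 475941736 /235008459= 2.03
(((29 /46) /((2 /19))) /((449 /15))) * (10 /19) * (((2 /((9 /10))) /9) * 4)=29000 /278829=0.10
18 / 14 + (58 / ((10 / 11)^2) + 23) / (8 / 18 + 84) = 635517 / 266000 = 2.39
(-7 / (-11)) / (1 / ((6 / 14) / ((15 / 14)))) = 14 / 55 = 0.25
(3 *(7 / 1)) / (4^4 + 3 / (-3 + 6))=0.08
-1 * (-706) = 706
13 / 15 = 0.87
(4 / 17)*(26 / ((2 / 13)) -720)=-2204 / 17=-129.65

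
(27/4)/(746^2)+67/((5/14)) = 2088048167/11130320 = 187.60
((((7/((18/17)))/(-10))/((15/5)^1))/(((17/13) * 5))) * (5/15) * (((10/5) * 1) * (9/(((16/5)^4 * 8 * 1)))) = -2275/9437184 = -0.00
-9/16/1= -0.56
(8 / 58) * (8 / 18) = 16 / 261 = 0.06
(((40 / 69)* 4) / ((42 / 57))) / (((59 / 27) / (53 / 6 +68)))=1051080 / 9499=110.65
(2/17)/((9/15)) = 10/51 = 0.20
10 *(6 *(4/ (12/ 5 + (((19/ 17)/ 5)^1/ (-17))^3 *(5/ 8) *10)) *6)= 695161987200/ 1158596453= 600.00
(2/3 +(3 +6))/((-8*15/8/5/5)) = -145/9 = -16.11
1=1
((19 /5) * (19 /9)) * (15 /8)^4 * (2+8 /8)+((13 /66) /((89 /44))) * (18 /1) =109074351 /364544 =299.21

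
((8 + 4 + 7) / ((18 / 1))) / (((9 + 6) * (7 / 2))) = 19 / 945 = 0.02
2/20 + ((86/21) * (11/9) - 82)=-145331/1890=-76.89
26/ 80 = 13/ 40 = 0.32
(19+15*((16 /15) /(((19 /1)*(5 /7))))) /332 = 1917 /31540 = 0.06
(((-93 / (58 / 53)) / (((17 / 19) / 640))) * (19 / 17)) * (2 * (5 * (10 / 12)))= -4744984000 / 8381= -566159.65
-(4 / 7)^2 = -16 / 49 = -0.33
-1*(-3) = 3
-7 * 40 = -280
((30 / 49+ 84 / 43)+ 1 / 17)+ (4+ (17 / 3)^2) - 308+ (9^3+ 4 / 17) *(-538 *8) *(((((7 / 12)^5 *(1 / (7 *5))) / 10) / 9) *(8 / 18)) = -168740957446451 / 564020301600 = -299.18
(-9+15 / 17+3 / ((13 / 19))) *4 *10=-33000 / 221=-149.32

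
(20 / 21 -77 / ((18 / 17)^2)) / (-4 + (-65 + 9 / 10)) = 768055 / 772254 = 0.99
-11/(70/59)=-649/70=-9.27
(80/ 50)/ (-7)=-8/ 35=-0.23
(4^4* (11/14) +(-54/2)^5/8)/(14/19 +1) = -1908190615/1848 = -1032570.68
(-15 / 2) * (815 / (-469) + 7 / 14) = 9.28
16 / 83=0.19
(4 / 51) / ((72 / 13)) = 13 / 918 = 0.01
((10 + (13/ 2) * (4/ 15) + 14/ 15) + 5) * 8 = 141.33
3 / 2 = 1.50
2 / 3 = 0.67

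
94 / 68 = 47 / 34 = 1.38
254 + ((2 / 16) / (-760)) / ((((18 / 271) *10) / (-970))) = 27824047 / 109440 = 254.24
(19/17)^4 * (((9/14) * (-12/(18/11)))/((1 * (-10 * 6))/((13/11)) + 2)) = 55907709/370666198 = 0.15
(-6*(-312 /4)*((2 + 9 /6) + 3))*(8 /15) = 8112 /5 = 1622.40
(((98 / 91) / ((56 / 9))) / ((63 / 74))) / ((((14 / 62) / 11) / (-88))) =-555148 / 637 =-871.50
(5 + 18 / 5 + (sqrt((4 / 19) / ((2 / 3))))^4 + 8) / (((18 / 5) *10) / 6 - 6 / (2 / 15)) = -30143 / 70395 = -0.43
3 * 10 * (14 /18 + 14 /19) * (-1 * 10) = -25900 /57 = -454.39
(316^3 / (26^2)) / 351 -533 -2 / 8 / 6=-189846997 / 474552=-400.06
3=3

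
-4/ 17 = -0.24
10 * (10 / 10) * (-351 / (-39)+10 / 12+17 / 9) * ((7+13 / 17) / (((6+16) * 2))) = 1055 / 51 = 20.69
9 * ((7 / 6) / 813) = 7 / 542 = 0.01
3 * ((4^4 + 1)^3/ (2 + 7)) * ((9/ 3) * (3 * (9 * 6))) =2749884066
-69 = -69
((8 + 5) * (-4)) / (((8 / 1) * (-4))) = 13 / 8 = 1.62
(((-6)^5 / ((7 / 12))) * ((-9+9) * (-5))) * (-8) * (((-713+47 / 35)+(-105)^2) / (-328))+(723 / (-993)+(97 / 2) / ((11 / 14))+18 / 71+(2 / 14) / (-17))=1884046513 / 30762809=61.24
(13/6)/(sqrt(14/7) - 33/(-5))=715/2078 - 325 * sqrt(2)/6234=0.27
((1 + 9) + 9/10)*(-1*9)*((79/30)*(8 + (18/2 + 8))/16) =-25833/64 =-403.64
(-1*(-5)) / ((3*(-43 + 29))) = -0.12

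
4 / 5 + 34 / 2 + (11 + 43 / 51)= 7559 / 255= 29.64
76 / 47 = 1.62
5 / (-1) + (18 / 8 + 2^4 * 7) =437 / 4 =109.25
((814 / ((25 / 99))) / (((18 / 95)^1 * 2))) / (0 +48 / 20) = 85063 / 24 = 3544.29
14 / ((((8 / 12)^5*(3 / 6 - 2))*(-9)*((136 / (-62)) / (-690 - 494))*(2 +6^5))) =72261 / 132226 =0.55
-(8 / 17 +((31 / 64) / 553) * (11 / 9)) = -2554021 / 5414976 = -0.47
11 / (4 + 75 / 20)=1.42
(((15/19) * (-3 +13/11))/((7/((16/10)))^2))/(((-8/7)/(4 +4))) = 768/1463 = 0.52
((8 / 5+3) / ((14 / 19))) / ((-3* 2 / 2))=-437 / 210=-2.08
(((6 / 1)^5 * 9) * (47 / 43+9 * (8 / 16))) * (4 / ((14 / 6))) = 201973824 / 301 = 671009.38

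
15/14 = 1.07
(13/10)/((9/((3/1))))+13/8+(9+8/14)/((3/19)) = 52649/840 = 62.68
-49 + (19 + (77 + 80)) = 127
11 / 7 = 1.57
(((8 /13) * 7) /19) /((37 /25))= 1400 /9139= 0.15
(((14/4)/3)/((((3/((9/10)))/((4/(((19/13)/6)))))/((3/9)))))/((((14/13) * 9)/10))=1.98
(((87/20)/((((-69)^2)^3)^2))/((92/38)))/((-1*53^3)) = -551/531720335706750789291472159080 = -0.00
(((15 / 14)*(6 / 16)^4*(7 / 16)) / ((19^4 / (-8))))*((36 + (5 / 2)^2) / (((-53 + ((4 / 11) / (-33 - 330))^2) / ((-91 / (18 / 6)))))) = -99307429476255 / 7217201258856513536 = -0.00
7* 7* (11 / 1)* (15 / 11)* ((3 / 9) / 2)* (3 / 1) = 735 / 2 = 367.50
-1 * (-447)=447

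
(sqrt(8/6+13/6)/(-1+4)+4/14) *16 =32/7+8 *sqrt(14)/3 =14.55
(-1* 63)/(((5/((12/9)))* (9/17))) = -476/15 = -31.73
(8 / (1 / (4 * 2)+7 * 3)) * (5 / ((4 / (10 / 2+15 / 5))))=640 / 169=3.79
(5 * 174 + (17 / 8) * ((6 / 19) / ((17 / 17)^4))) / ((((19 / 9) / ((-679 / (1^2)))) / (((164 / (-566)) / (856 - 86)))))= 2368458603 / 22475860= 105.38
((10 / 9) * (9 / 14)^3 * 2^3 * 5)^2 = 16402500 / 117649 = 139.42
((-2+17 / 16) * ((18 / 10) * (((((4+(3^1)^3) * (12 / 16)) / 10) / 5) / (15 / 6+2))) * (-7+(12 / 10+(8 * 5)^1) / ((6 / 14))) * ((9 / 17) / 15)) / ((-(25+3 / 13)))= 4849299 / 223040000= 0.02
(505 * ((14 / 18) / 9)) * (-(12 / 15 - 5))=183.30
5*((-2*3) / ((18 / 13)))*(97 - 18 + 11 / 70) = -24011 / 14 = -1715.07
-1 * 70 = -70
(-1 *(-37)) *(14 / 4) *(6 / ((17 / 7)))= 5439 / 17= 319.94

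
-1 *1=-1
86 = 86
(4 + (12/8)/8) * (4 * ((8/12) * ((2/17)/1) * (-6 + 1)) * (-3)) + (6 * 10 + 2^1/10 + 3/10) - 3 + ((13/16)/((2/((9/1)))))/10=421989/5440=77.57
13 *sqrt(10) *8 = 104 *sqrt(10) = 328.88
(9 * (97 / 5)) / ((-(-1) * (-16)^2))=873 / 1280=0.68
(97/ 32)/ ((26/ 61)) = 5917/ 832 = 7.11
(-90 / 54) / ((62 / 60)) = -50 / 31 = -1.61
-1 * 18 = -18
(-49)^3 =-117649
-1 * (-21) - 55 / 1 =-34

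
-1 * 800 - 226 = -1026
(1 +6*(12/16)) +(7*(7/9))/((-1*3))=199/54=3.69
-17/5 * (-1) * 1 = 17/5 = 3.40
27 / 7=3.86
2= 2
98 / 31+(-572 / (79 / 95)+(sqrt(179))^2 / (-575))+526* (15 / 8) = 1696861491 / 5632700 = 301.25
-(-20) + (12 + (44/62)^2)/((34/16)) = 422868/16337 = 25.88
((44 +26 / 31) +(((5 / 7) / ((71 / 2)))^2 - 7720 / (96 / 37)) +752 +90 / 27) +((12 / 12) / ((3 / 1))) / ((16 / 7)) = -2175.10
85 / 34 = 5 / 2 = 2.50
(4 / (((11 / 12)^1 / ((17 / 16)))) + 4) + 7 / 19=1882 / 209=9.00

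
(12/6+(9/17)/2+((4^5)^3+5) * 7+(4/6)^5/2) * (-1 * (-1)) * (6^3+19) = 14593214465045635/8262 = 1766305309252.68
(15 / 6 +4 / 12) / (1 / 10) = 85 / 3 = 28.33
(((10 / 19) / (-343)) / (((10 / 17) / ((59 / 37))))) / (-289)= 59 / 4099193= 0.00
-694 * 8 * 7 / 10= -19432 / 5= -3886.40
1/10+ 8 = 81/10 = 8.10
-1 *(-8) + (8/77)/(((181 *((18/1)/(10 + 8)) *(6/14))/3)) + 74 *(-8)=-584.00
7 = 7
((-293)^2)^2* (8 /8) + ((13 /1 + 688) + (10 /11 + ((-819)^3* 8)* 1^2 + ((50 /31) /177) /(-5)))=179575681333270 /60357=2975225430.91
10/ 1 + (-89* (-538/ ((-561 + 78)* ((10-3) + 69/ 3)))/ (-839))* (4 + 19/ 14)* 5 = 57331705/ 5673318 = 10.11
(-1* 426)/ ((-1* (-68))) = -213/ 34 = -6.26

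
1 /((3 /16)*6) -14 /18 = 1 /9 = 0.11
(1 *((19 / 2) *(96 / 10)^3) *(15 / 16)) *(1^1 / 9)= 21888 / 25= 875.52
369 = 369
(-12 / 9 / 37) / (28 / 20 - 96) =20 / 52503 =0.00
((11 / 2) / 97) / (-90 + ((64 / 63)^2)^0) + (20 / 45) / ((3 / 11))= 759407 / 466182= 1.63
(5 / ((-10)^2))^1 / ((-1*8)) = -1 / 160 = -0.01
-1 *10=-10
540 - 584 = -44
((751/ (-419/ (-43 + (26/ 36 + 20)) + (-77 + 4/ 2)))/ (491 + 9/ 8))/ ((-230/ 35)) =1204604/ 291483669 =0.00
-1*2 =-2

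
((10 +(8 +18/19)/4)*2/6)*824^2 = 52620640/19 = 2769507.37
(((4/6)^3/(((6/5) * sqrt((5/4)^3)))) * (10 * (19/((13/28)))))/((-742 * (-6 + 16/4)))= 1216 * sqrt(5)/55809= 0.05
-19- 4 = -23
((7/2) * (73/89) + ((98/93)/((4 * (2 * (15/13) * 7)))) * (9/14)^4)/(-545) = -870197533/165041172800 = -0.01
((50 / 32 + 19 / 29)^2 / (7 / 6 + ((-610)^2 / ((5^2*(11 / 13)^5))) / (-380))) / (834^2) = -5400034393215 / 68073120408059639296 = -0.00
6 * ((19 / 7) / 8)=57 / 28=2.04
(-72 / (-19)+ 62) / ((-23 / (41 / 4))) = -25625 / 874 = -29.32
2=2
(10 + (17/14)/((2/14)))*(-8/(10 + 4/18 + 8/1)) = -333/41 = -8.12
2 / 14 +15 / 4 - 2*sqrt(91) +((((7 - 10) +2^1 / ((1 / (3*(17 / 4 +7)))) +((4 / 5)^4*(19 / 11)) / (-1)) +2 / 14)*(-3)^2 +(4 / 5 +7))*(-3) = -336059191 / 192500 - 2*sqrt(91) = -1764.84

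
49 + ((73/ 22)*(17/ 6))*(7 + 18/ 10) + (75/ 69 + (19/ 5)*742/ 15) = 553369/ 1725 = 320.79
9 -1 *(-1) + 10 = 20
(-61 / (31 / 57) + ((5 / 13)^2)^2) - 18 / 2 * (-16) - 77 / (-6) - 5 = 39.69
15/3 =5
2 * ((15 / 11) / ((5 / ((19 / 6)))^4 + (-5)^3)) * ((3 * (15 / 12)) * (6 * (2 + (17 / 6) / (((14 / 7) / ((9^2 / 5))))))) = -1755814833 / 136225100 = -12.89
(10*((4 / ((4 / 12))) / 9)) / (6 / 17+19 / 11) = 7480 / 1167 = 6.41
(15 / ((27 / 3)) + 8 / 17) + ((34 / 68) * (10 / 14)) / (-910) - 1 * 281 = -36237707 / 129948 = -278.86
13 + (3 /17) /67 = 14810 /1139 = 13.00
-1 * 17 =-17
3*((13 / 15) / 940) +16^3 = 19251213 / 4700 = 4096.00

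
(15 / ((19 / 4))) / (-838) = -30 / 7961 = -0.00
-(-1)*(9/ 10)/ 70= 9/ 700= 0.01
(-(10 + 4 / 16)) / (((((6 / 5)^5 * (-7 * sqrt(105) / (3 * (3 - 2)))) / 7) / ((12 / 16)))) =25625 * sqrt(105) / 290304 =0.90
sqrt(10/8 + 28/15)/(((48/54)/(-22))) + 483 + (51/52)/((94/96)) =295725/611- 33 * sqrt(2805)/40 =440.31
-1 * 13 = -13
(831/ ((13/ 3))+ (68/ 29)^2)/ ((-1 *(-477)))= 2156725/ 5215041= 0.41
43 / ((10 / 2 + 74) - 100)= -43 / 21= -2.05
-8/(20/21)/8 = -21/20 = -1.05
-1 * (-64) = 64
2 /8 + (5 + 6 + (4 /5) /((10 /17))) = 1261 /100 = 12.61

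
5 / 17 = 0.29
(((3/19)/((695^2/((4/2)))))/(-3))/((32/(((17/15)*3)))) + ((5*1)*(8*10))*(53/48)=972812349949/2202594000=441.67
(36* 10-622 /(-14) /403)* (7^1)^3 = 49777679 /403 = 123517.81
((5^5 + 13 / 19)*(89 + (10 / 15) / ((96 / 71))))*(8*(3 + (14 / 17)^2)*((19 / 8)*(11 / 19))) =745753382759 / 65892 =11317813.74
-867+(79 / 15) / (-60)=-867.09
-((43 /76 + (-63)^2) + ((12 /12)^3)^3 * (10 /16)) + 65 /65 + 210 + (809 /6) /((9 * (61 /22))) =-939738211 /250344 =-3753.79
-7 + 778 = 771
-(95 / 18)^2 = -27.85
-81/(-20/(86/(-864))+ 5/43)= -0.40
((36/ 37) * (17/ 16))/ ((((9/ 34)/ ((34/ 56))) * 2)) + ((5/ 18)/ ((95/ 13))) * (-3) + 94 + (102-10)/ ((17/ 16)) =181.66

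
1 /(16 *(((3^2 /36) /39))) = 39 /4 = 9.75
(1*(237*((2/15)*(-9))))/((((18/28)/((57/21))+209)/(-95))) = 1026684/7951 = 129.13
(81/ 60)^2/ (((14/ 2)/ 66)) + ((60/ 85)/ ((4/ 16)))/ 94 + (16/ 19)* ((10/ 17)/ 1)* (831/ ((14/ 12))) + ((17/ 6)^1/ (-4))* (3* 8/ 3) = 23233067351/ 63760200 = 364.38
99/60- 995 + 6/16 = -992.98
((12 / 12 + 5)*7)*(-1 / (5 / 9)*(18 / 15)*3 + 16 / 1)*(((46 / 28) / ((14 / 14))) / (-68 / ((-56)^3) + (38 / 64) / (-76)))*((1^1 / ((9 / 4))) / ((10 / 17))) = -4085618432 / 61125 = -66840.38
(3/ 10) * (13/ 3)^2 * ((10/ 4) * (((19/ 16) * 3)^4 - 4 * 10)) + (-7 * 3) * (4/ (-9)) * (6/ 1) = 1384981001/ 786432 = 1761.09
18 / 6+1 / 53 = 160 / 53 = 3.02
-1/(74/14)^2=-0.04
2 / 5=0.40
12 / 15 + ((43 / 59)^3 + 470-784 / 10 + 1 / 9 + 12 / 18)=3637348462 / 9242055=393.56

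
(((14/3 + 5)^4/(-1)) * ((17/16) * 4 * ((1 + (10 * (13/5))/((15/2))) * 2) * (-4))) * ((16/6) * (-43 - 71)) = -489800579872/1215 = -403128049.28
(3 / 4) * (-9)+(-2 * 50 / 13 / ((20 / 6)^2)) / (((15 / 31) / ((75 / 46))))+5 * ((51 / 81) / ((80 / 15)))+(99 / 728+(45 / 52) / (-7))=-2555845 / 301392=-8.48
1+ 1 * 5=6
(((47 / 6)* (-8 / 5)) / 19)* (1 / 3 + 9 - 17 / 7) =-5452 / 1197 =-4.55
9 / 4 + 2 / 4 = 11 / 4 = 2.75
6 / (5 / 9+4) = 54 / 41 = 1.32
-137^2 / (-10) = 18769 / 10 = 1876.90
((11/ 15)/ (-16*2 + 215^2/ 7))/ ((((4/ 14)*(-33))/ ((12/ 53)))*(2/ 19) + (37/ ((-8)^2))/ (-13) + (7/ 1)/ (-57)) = -0.00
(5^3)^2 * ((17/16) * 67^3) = 79890171875/16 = 4993135742.19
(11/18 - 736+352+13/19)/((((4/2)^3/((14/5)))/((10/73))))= -916195/49932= -18.35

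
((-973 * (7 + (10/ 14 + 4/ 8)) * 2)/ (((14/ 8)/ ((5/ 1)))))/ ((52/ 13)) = -79925/ 7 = -11417.86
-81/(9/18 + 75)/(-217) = 162/32767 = 0.00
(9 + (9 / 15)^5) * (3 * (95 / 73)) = 1616976 / 45625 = 35.44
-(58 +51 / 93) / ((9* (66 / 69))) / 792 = -115 / 13392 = -0.01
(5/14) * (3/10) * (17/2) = 51/56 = 0.91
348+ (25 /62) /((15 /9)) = 21591 /62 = 348.24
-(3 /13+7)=-94 /13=-7.23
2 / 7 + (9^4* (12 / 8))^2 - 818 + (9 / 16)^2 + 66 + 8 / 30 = 2603445495673 / 26880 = 96854371.12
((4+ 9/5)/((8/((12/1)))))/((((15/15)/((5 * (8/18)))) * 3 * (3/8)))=464/27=17.19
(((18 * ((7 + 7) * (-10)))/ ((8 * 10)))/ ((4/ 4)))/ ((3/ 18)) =-189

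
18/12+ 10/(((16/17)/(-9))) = -753/8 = -94.12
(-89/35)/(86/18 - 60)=801/17395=0.05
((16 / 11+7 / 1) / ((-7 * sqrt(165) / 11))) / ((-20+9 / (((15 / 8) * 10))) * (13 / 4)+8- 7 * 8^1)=155 * sqrt(165) / 214522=0.01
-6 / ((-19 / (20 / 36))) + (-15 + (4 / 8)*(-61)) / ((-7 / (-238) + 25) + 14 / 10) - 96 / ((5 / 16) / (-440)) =34616264003 / 256101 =135166.45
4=4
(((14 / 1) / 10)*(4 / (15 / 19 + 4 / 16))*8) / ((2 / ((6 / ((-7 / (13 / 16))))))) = -5928 / 395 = -15.01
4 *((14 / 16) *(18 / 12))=21 / 4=5.25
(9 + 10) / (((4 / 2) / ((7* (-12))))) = -798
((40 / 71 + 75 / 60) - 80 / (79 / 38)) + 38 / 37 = -29586407 / 830132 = -35.64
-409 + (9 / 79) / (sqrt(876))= -409 + 3 * sqrt(219) / 11534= -409.00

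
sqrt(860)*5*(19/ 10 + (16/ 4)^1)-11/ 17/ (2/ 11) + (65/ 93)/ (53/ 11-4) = -76967/ 28458 + 59*sqrt(215) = 862.41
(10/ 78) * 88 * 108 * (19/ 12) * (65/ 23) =125400/ 23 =5452.17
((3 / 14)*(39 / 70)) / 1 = 117 / 980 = 0.12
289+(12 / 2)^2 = 325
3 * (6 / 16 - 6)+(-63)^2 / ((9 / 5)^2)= 1208.12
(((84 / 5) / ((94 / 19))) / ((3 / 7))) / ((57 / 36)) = 5.00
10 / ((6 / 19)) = 95 / 3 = 31.67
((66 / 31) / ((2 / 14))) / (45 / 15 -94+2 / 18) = -2079 / 12679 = -0.16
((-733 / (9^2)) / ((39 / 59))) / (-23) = 43247 / 72657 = 0.60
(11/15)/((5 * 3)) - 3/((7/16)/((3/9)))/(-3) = 0.81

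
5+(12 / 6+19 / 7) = 68 / 7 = 9.71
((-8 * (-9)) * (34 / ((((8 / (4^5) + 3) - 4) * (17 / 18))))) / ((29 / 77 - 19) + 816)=-157696 / 48133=-3.28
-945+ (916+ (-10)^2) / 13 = -11269 / 13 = -866.85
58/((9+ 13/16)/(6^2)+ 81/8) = 5.58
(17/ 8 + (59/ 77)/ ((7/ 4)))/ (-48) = -11051/ 206976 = -0.05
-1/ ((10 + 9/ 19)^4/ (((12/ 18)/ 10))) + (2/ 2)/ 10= 4704456961/ 47047176030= 0.10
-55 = -55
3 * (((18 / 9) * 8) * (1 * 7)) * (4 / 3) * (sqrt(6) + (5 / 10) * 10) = 448 * sqrt(6) + 2240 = 3337.37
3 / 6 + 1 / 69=71 / 138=0.51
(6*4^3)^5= 8349416423424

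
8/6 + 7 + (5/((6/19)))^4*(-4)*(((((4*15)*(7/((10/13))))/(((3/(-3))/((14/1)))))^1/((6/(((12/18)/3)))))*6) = 103768098275/243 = 427029211.01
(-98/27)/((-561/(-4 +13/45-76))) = -20678/40095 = -0.52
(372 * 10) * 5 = 18600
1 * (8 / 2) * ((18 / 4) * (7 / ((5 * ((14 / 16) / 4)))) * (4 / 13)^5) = 589824 / 1856465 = 0.32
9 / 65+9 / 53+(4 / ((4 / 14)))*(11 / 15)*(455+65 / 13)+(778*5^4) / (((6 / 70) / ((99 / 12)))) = 967485920767 / 20670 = 46806285.47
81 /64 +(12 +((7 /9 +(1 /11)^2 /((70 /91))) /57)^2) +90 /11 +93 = 705557275364329 /6164891726400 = 114.45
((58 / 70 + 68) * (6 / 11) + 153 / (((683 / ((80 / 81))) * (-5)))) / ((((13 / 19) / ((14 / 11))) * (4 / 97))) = 7434328417 / 4395105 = 1691.50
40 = 40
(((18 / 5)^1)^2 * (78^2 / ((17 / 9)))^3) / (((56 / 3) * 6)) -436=3324452430630724 / 859775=3866653985.79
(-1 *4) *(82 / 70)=-4.69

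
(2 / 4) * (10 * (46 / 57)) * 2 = 460 / 57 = 8.07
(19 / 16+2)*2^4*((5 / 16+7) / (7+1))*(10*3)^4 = 302079375 / 8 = 37759921.88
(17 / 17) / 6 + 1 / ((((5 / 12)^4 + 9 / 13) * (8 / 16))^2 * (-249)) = 2566620106091 / 18887732154498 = 0.14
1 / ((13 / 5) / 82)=410 / 13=31.54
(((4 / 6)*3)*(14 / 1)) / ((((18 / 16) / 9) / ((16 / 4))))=896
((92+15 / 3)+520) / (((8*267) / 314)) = 96869 / 1068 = 90.70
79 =79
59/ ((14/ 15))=885/ 14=63.21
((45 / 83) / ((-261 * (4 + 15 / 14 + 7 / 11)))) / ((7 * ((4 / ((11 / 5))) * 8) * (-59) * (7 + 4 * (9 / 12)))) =121 / 19972708320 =0.00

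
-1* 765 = -765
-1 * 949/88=-949/88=-10.78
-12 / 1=-12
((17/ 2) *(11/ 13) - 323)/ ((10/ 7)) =-57477/ 260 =-221.07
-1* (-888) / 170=444 / 85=5.22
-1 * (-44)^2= -1936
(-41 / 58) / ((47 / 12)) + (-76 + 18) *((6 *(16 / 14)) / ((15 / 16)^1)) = -20246434 / 47705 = -424.41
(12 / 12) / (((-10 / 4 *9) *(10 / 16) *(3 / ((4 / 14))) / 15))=-32 / 315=-0.10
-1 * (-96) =96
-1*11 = -11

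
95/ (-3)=-95/ 3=-31.67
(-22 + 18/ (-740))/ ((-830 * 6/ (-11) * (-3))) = 89639/ 5527800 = 0.02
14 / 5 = 2.80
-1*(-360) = 360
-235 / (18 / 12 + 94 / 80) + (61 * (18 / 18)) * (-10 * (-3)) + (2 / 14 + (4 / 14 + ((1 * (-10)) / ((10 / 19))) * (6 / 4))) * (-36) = 2061788 / 749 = 2752.72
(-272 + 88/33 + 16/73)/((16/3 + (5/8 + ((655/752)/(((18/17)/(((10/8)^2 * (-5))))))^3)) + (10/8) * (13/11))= 2195245382554072645632/2104636405897213936049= 1.04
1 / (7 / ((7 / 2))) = 1 / 2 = 0.50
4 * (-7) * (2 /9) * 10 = -560 /9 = -62.22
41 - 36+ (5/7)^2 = 270/49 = 5.51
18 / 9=2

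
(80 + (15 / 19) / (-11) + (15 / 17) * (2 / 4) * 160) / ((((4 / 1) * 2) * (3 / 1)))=534785 / 85272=6.27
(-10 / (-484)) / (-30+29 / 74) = -0.00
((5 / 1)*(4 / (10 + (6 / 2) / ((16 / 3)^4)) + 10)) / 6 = 17045435 / 1966809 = 8.67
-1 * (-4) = 4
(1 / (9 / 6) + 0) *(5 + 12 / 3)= 6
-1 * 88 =-88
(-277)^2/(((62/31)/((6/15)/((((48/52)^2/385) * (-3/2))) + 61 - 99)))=-1313370293/216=-6080418.02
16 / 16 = 1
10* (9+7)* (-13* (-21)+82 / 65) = 43881.85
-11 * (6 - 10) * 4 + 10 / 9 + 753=8371 / 9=930.11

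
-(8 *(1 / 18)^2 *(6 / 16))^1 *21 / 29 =-7 / 1044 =-0.01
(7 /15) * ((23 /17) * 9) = 483 /85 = 5.68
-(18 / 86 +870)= -37419 / 43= -870.21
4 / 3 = 1.33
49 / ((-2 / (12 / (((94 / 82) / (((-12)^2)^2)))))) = -249951744 / 47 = -5318122.21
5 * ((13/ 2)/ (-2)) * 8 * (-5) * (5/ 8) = 1625/ 4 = 406.25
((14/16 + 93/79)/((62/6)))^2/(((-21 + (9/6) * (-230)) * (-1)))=5046627/46829268608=0.00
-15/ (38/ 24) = -180/ 19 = -9.47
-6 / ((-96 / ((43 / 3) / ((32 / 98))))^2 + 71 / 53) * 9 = -12705703038 / 1440585071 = -8.82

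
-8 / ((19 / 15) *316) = -30 / 1501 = -0.02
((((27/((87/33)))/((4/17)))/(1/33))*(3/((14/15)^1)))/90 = 166617/3248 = 51.30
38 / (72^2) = 19 / 2592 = 0.01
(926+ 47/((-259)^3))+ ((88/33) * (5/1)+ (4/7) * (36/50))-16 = 1203684153577/1303048425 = 923.74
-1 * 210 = -210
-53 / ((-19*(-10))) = -53 / 190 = -0.28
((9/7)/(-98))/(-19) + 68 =886321/13034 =68.00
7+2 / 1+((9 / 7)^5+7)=327961 / 16807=19.51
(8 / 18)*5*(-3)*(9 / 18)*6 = -20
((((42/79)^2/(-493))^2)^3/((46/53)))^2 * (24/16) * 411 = 393013798381999281024838765346466939235467264/380775409920487546012051396003156059528361303248946375494413287556705940842509249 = 0.00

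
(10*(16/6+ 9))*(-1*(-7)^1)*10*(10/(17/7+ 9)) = 42875/6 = 7145.83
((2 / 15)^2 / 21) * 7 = 4 / 675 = 0.01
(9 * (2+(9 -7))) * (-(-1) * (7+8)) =540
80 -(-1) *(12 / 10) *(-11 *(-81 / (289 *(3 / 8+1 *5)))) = 5013568 / 62135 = 80.69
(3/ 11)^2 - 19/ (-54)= 2785/ 6534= 0.43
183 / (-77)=-183 / 77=-2.38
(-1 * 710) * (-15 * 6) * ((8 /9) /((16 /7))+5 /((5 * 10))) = 31240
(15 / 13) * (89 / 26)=1335 / 338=3.95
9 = 9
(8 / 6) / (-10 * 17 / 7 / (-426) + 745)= 0.00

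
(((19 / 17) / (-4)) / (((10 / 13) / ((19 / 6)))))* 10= -4693 / 408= -11.50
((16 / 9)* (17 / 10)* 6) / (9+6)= 272 / 225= 1.21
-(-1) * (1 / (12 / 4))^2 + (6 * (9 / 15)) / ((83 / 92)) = 15319 / 3735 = 4.10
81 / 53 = 1.53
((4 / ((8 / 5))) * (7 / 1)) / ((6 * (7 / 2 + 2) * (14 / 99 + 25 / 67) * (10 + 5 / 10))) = 335 / 3413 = 0.10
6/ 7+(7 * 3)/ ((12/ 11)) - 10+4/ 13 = 3791/ 364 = 10.41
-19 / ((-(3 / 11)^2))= 2299 / 9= 255.44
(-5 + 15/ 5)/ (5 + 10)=-2/ 15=-0.13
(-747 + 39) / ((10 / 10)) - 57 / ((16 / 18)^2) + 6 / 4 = -49833 / 64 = -778.64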